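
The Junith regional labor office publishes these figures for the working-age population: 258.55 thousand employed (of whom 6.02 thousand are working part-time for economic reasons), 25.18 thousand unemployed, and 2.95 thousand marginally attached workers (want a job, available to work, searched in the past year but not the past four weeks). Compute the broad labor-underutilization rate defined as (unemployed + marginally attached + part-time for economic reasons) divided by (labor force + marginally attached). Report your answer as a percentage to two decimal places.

Broad underutilization rate ≈ 11.91%.

Labor force = 258.55 + 25.18 = 283.73 thousand.
Numerator = 25.18 + 2.95 + 6.02 = 34.15 thousand.
Denominator = 283.73 + 2.95 = 286.68 thousand.
Broad rate = 34.15 / 286.68 = 11.91%.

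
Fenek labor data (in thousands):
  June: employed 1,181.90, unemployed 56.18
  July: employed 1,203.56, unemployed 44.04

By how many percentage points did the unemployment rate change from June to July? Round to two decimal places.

June: labor force = 1,181.90 + 56.18 = 1,238.08; u = 56.18/1,238.08 = 4.54%.
July: labor force = 1,203.56 + 44.04 = 1,247.60; u = 44.04/1,247.60 = 3.53%.
Change = 3.53% − 4.54% = −1.01 pp.

The unemployment rate changed by −1.01 percentage points.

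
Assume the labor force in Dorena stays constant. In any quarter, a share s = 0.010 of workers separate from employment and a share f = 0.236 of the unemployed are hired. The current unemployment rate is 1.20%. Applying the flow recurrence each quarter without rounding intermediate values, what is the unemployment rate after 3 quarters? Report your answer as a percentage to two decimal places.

Unemployment rate after three quarters ≈ 2.84%.

With a fixed labor force, u_{t+1} = u_t + s·(1−u_t) − f·u_t = u_t·(1−s−f) + s.
Here 1−s−f = 0.754 and s = 0.010.
u_1 = 0.012000 × 0.754 + 0.010 = 0.019048.
u_2 = 0.019048 × 0.754 + 0.010 = 0.024362.
u_3 = 0.024362 × 0.754 + 0.010 = 0.028369.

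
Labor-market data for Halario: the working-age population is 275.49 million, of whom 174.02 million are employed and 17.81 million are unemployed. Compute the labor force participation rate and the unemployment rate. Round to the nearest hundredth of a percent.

Labor force participation rate ≈ 69.63%; unemployment rate ≈ 9.28%.

Labor force = employed + unemployed = 174.02 + 17.81 = 191.83 million.
Unemployment rate = 17.81 / 191.83 = 9.28%.
Labor force participation rate = 191.83 / 275.49 = 69.63%.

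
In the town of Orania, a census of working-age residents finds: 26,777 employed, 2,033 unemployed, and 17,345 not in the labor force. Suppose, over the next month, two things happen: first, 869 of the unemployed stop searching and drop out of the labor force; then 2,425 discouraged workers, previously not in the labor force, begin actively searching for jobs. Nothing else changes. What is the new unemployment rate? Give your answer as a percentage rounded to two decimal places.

Initially, labor force = 26,777 + 2,033 = 28,810, so u = 2,033/28,810 = 7.06%.
After the first change, unemployed and labor force both fall by 869 → E = 26,777, U = 1,164, labor force = 27,941.
After the second change, unemployed and labor force both rise by 2,425 → E = 26,777, U = 3,589, labor force = 30,366.
New unemployment rate = 3,589 / 30,366 = 11.82%.

New unemployment rate ≈ 11.82%.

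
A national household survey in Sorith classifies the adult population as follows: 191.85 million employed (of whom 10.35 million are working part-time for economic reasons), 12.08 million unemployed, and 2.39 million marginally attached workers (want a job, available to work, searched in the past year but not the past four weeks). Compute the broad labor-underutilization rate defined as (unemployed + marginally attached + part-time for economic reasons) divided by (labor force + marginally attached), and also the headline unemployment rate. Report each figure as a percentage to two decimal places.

Labor force = 191.85 + 12.08 = 203.93 million.
Numerator = 12.08 + 2.39 + 10.35 = 24.82 million.
Denominator = 203.93 + 2.39 = 206.32 million.
Broad rate = 24.82 / 206.32 = 12.03%.
Headline unemployment rate = 12.08 / 203.93 = 5.92%.

Broad underutilization rate ≈ 12.03%; headline unemployment rate ≈ 5.92%.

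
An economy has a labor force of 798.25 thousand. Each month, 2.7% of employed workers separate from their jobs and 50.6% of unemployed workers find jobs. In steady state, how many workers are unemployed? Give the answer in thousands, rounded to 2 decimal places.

Steady-state unemployment rate u* = s/(s+f) = 2.7/(2.7+50.6) = 0.050657.
Unemployed = u* × labor force = 0.050657 × 798.25 ≈ 40.44 thousand.

About 40.44 thousand are unemployed in steady state.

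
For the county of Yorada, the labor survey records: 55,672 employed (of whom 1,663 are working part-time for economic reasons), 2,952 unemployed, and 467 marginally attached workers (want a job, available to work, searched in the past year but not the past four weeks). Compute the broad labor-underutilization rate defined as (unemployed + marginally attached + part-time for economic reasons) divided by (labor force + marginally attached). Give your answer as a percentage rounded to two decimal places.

Labor force = 55,672 + 2,952 = 58,624.
Numerator = 2,952 + 467 + 1,663 = 5,082.
Denominator = 58,624 + 467 = 59,091.
Broad rate = 5,082 / 59,091 = 8.60%.

Broad underutilization rate ≈ 8.60%.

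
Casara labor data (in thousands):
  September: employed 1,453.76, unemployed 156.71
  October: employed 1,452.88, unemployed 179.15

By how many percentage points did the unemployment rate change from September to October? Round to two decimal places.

The unemployment rate changed by +1.25 percentage points.

September: labor force = 1,453.76 + 156.71 = 1,610.47; u = 156.71/1,610.47 = 9.73%.
October: labor force = 1,452.88 + 179.15 = 1,632.03; u = 179.15/1,632.03 = 10.98%.
Change = 10.98% − 9.73% = +1.25 pp.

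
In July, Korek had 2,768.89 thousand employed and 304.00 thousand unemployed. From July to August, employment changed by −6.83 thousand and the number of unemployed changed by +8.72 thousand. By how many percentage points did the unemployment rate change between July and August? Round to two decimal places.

July: labor force = 2,768.89 + 304.00 = 3,072.89; u = 304.00/3,072.89 = 9.89%.
August: labor force = 2,762.06 + 312.72 = 3,074.78; u = 312.72/3,074.78 = 10.17%.
Change = 10.17% − 9.89% = +0.28 pp.

The unemployment rate changed by +0.28 percentage points.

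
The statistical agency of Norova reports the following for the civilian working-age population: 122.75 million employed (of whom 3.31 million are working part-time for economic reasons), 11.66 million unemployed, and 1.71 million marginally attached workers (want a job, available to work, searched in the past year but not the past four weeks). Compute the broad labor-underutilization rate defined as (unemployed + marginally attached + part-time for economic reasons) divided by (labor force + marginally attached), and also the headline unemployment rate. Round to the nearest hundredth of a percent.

Broad underutilization rate ≈ 12.25%; headline unemployment rate ≈ 8.67%.

Labor force = 122.75 + 11.66 = 134.41 million.
Numerator = 11.66 + 1.71 + 3.31 = 16.68 million.
Denominator = 134.41 + 1.71 = 136.12 million.
Broad rate = 16.68 / 136.12 = 12.25%.
Headline unemployment rate = 11.66 / 134.41 = 8.67%.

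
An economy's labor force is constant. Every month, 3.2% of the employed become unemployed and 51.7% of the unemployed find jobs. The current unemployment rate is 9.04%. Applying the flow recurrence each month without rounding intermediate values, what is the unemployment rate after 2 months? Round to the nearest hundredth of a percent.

With a fixed labor force, u_{t+1} = u_t + s·(1−u_t) − f·u_t = u_t·(1−s−f) + s.
Here 1−s−f = 0.451 and s = 0.032.
u_1 = 0.090400 × 0.451 + 0.032 = 0.072770.
u_2 = 0.072770 × 0.451 + 0.032 = 0.064819.

Unemployment rate after two months ≈ 6.48%.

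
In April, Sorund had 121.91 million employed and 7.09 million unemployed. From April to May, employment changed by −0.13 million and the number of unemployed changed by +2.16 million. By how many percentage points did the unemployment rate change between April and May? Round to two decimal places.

The unemployment rate changed by +1.56 percentage points.

April: labor force = 121.91 + 7.09 = 129.00; u = 7.09/129.00 = 5.50%.
May: labor force = 121.78 + 9.25 = 131.03; u = 9.25/131.03 = 7.06%.
Change = 7.06% − 5.50% = +1.56 pp.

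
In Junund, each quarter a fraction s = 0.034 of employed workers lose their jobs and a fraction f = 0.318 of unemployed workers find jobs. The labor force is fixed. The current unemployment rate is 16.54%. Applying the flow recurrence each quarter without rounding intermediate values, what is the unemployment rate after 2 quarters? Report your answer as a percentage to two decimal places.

Unemployment rate after two quarters ≈ 12.55%.

With a fixed labor force, u_{t+1} = u_t + s·(1−u_t) − f·u_t = u_t·(1−s−f) + s.
Here 1−s−f = 0.648 and s = 0.034.
u_1 = 0.165400 × 0.648 + 0.034 = 0.141179.
u_2 = 0.141179 × 0.648 + 0.034 = 0.125484.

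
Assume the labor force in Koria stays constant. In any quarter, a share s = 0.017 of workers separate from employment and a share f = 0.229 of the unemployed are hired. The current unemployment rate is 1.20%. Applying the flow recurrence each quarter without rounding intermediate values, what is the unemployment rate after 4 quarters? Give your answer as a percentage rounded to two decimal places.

With a fixed labor force, u_{t+1} = u_t + s·(1−u_t) − f·u_t = u_t·(1−s−f) + s.
Here 1−s−f = 0.754 and s = 0.017.
u_1 = 0.012000 × 0.754 + 0.017 = 0.026048.
u_2 = 0.026048 × 0.754 + 0.017 = 0.036640.
u_3 = 0.036640 × 0.754 + 0.017 = 0.044627.
u_4 = 0.044627 × 0.754 + 0.017 = 0.050649.

Unemployment rate after four quarters ≈ 5.06%.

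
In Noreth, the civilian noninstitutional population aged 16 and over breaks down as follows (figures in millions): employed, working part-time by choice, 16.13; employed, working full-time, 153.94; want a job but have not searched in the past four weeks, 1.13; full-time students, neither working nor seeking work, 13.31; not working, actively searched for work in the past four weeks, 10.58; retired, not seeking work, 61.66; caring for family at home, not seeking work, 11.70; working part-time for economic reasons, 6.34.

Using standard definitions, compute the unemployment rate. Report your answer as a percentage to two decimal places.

Employed = 16.13 + 153.94 + 6.34 = 176.41 million (anyone who worked, including part-time for economic reasons, counts as employed).
Unemployed = 10.58 million.
Labor force = 176.41 + 10.58 = 186.99 million.
Unemployment rate = 10.58 / 186.99 = 5.66%.

Unemployment rate ≈ 5.66%.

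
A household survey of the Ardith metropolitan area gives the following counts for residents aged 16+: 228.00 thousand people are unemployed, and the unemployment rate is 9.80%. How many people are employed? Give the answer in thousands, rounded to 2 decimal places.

About 2,098.53 thousand are employed.

Labor force = U / u = 228.00 / 0.0980 ≈ 2,326.53 thousand.
Employed = labor force − unemployed = 2,326.53 − 228.00 = 2,098.53 thousand.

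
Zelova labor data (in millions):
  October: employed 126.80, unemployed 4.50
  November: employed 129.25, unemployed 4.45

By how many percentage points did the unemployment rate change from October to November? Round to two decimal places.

October: labor force = 126.80 + 4.50 = 131.30; u = 4.50/131.30 = 3.43%.
November: labor force = 129.25 + 4.45 = 133.70; u = 4.45/133.70 = 3.33%.
Change = 3.33% − 3.43% = −0.10 pp.

The unemployment rate changed by −0.10 percentage points.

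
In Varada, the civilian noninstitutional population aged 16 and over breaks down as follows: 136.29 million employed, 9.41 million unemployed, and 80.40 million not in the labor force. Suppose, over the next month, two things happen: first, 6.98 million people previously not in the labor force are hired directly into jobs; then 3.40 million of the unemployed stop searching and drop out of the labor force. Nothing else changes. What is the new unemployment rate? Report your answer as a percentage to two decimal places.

New unemployment rate ≈ 4.03%.

Initially, labor force = 136.29 + 9.41 = 145.70 million, so u = 9.41/145.70 = 6.46%.
After the first change, employed and labor force both rise by 6.98; unemployed unchanged → E = 143.27, U = 9.41, labor force = 152.68 million.
After the second change, unemployed and labor force both fall by 3.40 → E = 143.27, U = 6.01, labor force = 149.28 million.
New unemployment rate = 6.01 / 149.28 = 4.03%.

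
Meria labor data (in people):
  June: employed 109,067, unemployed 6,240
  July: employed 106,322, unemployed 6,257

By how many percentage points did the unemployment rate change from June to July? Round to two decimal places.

June: labor force = 109,067 + 6,240 = 115,307; u = 6,240/115,307 = 5.41%.
July: labor force = 106,322 + 6,257 = 112,579; u = 6,257/112,579 = 5.56%.
Change = 5.56% − 5.41% = +0.15 pp.

The unemployment rate changed by +0.15 percentage points.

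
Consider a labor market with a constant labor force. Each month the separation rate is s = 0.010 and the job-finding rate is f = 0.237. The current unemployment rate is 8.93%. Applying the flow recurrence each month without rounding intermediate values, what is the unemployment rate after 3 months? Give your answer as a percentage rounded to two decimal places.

Unemployment rate after three months ≈ 6.13%.

With a fixed labor force, u_{t+1} = u_t + s·(1−u_t) − f·u_t = u_t·(1−s−f) + s.
Here 1−s−f = 0.753 and s = 0.010.
u_1 = 0.089300 × 0.753 + 0.010 = 0.077243.
u_2 = 0.077243 × 0.753 + 0.010 = 0.068164.
u_3 = 0.068164 × 0.753 + 0.010 = 0.061327.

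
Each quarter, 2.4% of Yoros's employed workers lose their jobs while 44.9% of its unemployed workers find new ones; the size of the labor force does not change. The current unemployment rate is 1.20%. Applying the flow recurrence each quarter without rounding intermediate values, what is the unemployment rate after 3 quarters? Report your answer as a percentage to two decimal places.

With a fixed labor force, u_{t+1} = u_t + s·(1−u_t) − f·u_t = u_t·(1−s−f) + s.
Here 1−s−f = 0.527 and s = 0.024.
u_1 = 0.012000 × 0.527 + 0.024 = 0.030324.
u_2 = 0.030324 × 0.527 + 0.024 = 0.039981.
u_3 = 0.039981 × 0.527 + 0.024 = 0.045070.

Unemployment rate after three quarters ≈ 4.51%.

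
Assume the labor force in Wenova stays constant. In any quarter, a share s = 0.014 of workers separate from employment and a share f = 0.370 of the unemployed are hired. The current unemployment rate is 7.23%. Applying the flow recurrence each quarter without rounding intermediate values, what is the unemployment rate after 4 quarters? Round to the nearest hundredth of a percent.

With a fixed labor force, u_{t+1} = u_t + s·(1−u_t) − f·u_t = u_t·(1−s−f) + s.
Here 1−s−f = 0.616 and s = 0.014.
u_1 = 0.072300 × 0.616 + 0.014 = 0.058537.
u_2 = 0.058537 × 0.616 + 0.014 = 0.050059.
u_3 = 0.050059 × 0.616 + 0.014 = 0.044836.
u_4 = 0.044836 × 0.616 + 0.014 = 0.041619.

Unemployment rate after four quarters ≈ 4.16%.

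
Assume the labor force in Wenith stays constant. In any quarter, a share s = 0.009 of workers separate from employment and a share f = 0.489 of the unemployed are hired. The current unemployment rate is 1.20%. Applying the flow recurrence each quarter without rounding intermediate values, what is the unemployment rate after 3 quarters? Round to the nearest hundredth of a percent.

Unemployment rate after three quarters ≈ 1.73%.

With a fixed labor force, u_{t+1} = u_t + s·(1−u_t) − f·u_t = u_t·(1−s−f) + s.
Here 1−s−f = 0.502 and s = 0.009.
u_1 = 0.012000 × 0.502 + 0.009 = 0.015024.
u_2 = 0.015024 × 0.502 + 0.009 = 0.016542.
u_3 = 0.016542 × 0.502 + 0.009 = 0.017304.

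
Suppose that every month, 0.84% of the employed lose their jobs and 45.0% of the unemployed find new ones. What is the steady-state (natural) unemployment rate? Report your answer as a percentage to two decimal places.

At steady state the flows balance: s·E = f·U, so U/(E+U) = s/(s+f).
u* = 0.84 / (0.84 + 45.0) = 0.84 / 45.84 = 1.83%.

Steady-state unemployment rate ≈ 1.83%.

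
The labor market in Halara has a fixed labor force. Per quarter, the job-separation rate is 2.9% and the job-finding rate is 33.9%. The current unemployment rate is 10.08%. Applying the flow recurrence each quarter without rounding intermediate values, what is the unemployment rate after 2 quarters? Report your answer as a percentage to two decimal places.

Unemployment rate after two quarters ≈ 8.76%.

With a fixed labor force, u_{t+1} = u_t + s·(1−u_t) − f·u_t = u_t·(1−s−f) + s.
Here 1−s−f = 0.632 and s = 0.029.
u_1 = 0.100800 × 0.632 + 0.029 = 0.092706.
u_2 = 0.092706 × 0.632 + 0.029 = 0.087590.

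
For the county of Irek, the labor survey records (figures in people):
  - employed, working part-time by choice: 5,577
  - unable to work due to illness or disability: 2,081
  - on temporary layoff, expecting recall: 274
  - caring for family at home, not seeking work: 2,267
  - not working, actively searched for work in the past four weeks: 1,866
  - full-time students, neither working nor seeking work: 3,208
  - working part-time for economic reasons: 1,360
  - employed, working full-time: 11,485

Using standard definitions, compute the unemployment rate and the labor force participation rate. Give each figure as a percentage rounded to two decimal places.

Unemployment rate ≈ 10.41%; labor force participation rate ≈ 73.13%.

Employed = 5,577 + 1,360 + 11,485 = 18,422 (anyone who worked, including part-time for economic reasons, counts as employed).
Unemployed = 274 + 1,866 = 2,140 (jobless and actively searching, or on temporary layoff).
Labor force = 18,422 + 2,140 = 20,562.
Not in labor force = 2,081 + 2,267 + 3,208 = 7,556 (those not working and not actively searching are outside the labor force).
Civilian working-age population = 20,562 + 7,556 = 28,118.
Unemployment rate = 2,140 / 20,562 = 10.41%.
Labor force participation rate = 20,562 / 28,118 = 73.13%.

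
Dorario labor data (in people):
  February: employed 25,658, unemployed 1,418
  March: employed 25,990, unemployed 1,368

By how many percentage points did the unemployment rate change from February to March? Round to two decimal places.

The unemployment rate changed by −0.24 percentage points.

February: labor force = 25,658 + 1,418 = 27,076; u = 1,418/27,076 = 5.24%.
March: labor force = 25,990 + 1,368 = 27,358; u = 1,368/27,358 = 5.00%.
Change = 5.00% − 5.24% = −0.24 pp.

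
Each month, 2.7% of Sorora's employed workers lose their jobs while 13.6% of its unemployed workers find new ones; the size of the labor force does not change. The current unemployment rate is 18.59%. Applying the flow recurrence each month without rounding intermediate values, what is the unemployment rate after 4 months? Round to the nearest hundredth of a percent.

With a fixed labor force, u_{t+1} = u_t + s·(1−u_t) − f·u_t = u_t·(1−s−f) + s.
Here 1−s−f = 0.837 and s = 0.027.
u_1 = 0.185900 × 0.837 + 0.027 = 0.182598.
u_2 = 0.182598 × 0.837 + 0.027 = 0.179835.
u_3 = 0.179835 × 0.837 + 0.027 = 0.177522.
u_4 = 0.177522 × 0.837 + 0.027 = 0.175586.

Unemployment rate after four months ≈ 17.56%.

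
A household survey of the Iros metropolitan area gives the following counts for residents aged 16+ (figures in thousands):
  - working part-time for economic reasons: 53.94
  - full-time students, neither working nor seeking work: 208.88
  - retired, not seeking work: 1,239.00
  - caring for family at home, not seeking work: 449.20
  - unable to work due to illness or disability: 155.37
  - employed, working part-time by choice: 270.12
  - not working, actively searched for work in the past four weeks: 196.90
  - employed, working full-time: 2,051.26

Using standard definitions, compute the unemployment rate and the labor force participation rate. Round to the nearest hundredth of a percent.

Employed = 53.94 + 270.12 + 2,051.26 = 2,375.32 thousand (anyone who worked, including part-time for economic reasons, counts as employed).
Unemployed = 196.90 thousand.
Labor force = 2,375.32 + 196.90 = 2,572.22 thousand.
Not in labor force = 208.88 + 1,239.00 + 449.20 + 155.37 = 2,052.45 thousand (those not working and not actively searching are outside the labor force).
Civilian working-age population = 2,572.22 + 2,052.45 = 4,624.67 thousand.
Unemployment rate = 196.90 / 2,572.22 = 7.65%.
Labor force participation rate = 2,572.22 / 4,624.67 = 55.62%.

Unemployment rate ≈ 7.65%; labor force participation rate ≈ 55.62%.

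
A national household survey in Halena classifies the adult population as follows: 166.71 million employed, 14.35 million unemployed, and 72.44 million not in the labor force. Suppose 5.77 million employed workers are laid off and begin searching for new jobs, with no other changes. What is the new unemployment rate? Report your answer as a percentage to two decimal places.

Initially, labor force = 166.71 + 14.35 = 181.06 million, so u = 14.35/181.06 = 7.93%.
After the change, employed falls and unemployed rises by 5.77; labor force unchanged → E = 160.94, U = 20.12, labor force = 181.06 million.
New unemployment rate = 20.12 / 181.06 = 11.11%.

New unemployment rate ≈ 11.11%.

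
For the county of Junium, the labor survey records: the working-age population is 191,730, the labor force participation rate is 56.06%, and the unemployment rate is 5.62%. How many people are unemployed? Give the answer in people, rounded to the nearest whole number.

About 6,041 are unemployed.

Labor force = 0.5606 × 191,730 = 107,484.
Unemployed = 0.0562 × 107,484 ≈ 6,041.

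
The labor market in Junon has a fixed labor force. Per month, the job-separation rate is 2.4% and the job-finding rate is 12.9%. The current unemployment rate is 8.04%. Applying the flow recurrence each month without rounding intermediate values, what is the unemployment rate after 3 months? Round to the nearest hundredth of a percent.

Unemployment rate after three months ≈ 11.04%.

With a fixed labor force, u_{t+1} = u_t + s·(1−u_t) − f·u_t = u_t·(1−s−f) + s.
Here 1−s−f = 0.847 and s = 0.024.
u_1 = 0.080400 × 0.847 + 0.024 = 0.092099.
u_2 = 0.092099 × 0.847 + 0.024 = 0.102008.
u_3 = 0.102008 × 0.847 + 0.024 = 0.110401.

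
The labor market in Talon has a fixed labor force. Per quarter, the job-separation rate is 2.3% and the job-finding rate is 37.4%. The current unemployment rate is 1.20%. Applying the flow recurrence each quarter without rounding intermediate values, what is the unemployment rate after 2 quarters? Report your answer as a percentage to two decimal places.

With a fixed labor force, u_{t+1} = u_t + s·(1−u_t) − f·u_t = u_t·(1−s−f) + s.
Here 1−s−f = 0.603 and s = 0.023.
u_1 = 0.012000 × 0.603 + 0.023 = 0.030236.
u_2 = 0.030236 × 0.603 + 0.023 = 0.041232.

Unemployment rate after two quarters ≈ 4.12%.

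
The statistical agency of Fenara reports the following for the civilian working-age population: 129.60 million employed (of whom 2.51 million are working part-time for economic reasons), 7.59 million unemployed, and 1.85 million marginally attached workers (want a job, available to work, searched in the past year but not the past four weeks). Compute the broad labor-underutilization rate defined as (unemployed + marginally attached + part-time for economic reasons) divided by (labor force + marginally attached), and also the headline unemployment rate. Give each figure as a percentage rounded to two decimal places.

Broad underutilization rate ≈ 8.59%; headline unemployment rate ≈ 5.53%.

Labor force = 129.60 + 7.59 = 137.19 million.
Numerator = 7.59 + 1.85 + 2.51 = 11.95 million.
Denominator = 137.19 + 1.85 = 139.04 million.
Broad rate = 11.95 / 139.04 = 8.59%.
Headline unemployment rate = 7.59 / 137.19 = 5.53%.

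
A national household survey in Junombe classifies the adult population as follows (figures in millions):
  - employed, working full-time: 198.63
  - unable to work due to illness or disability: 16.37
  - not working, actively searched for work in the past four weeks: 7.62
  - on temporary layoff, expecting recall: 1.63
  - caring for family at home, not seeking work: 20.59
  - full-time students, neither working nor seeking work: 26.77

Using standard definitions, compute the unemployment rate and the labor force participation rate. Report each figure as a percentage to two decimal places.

Employed = 198.63 million.
Unemployed = 7.62 + 1.63 = 9.25 million (jobless and actively searching, or on temporary layoff).
Labor force = 198.63 + 9.25 = 207.88 million.
Not in labor force = 16.37 + 20.59 + 26.77 = 63.73 million (those not working and not actively searching are outside the labor force).
Civilian working-age population = 207.88 + 63.73 = 271.61 million.
Unemployment rate = 9.25 / 207.88 = 4.45%.
Labor force participation rate = 207.88 / 271.61 = 76.54%.

Unemployment rate ≈ 4.45%; labor force participation rate ≈ 76.54%.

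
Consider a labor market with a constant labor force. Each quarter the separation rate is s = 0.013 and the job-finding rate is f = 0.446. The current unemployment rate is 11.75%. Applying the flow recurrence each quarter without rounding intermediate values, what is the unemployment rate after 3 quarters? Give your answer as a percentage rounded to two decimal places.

With a fixed labor force, u_{t+1} = u_t + s·(1−u_t) − f·u_t = u_t·(1−s−f) + s.
Here 1−s−f = 0.541 and s = 0.013.
u_1 = 0.117500 × 0.541 + 0.013 = 0.076567.
u_2 = 0.076567 × 0.541 + 0.013 = 0.054423.
u_3 = 0.054423 × 0.541 + 0.013 = 0.042443.

Unemployment rate after three quarters ≈ 4.24%.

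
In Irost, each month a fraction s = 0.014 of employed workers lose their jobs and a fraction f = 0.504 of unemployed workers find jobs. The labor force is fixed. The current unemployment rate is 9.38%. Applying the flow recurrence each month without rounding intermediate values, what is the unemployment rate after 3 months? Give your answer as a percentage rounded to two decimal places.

Unemployment rate after three months ≈ 3.45%.

With a fixed labor force, u_{t+1} = u_t + s·(1−u_t) − f·u_t = u_t·(1−s−f) + s.
Here 1−s−f = 0.482 and s = 0.014.
u_1 = 0.093800 × 0.482 + 0.014 = 0.059212.
u_2 = 0.059212 × 0.482 + 0.014 = 0.042540.
u_3 = 0.042540 × 0.482 + 0.014 = 0.034504.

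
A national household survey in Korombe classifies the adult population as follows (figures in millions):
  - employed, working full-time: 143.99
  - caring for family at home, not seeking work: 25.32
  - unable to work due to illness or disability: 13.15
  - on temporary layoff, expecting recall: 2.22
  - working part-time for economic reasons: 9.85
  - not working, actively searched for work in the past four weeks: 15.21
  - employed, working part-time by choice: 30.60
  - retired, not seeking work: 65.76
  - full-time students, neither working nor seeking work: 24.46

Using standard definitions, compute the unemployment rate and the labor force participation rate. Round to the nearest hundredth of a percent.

Unemployment rate ≈ 8.63%; labor force participation rate ≈ 61.07%.

Employed = 143.99 + 9.85 + 30.60 = 184.44 million (anyone who worked, including part-time for economic reasons, counts as employed).
Unemployed = 2.22 + 15.21 = 17.43 million (jobless and actively searching, or on temporary layoff).
Labor force = 184.44 + 17.43 = 201.87 million.
Not in labor force = 25.32 + 13.15 + 65.76 + 24.46 = 128.69 million (those not working and not actively searching are outside the labor force).
Civilian working-age population = 201.87 + 128.69 = 330.56 million.
Unemployment rate = 17.43 / 201.87 = 8.63%.
Labor force participation rate = 201.87 / 330.56 = 61.07%.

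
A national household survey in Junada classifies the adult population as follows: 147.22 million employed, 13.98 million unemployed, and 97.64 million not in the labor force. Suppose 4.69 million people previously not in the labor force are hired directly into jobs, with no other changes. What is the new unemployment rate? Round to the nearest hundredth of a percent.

New unemployment rate ≈ 8.43%.

Initially, labor force = 147.22 + 13.98 = 161.20 million, so u = 13.98/161.20 = 8.67%.
After the change, employed and labor force both rise by 4.69; unemployed unchanged → E = 151.91, U = 13.98, labor force = 165.89 million.
New unemployment rate = 13.98 / 165.89 = 8.43%.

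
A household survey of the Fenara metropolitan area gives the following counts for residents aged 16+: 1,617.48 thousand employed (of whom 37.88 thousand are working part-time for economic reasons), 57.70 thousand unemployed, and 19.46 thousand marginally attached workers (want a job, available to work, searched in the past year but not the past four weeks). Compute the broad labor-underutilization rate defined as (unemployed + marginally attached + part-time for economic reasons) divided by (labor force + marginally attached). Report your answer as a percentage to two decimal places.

Labor force = 1,617.48 + 57.70 = 1,675.18 thousand.
Numerator = 57.70 + 19.46 + 37.88 = 115.04 thousand.
Denominator = 1,675.18 + 19.46 = 1,694.64 thousand.
Broad rate = 115.04 / 1,694.64 = 6.79%.

Broad underutilization rate ≈ 6.79%.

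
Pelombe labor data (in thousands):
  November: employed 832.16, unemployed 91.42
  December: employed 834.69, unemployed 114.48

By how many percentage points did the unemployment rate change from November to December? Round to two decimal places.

November: labor force = 832.16 + 91.42 = 923.58; u = 91.42/923.58 = 9.90%.
December: labor force = 834.69 + 114.48 = 949.17; u = 114.48/949.17 = 12.06%.
Change = 12.06% − 9.90% = +2.16 pp.

The unemployment rate changed by +2.16 percentage points.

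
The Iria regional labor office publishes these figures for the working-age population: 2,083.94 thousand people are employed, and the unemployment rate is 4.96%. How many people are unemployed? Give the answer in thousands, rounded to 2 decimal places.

About 108.76 thousand are unemployed.

Let U be the number unemployed. The labor force is E + U, and U/(E+U) = 0.0496.
So U = 0.0496 × 2,083.94 / (1 − 0.0496) = 103.3634 / 0.9504 ≈ 108.76 thousand.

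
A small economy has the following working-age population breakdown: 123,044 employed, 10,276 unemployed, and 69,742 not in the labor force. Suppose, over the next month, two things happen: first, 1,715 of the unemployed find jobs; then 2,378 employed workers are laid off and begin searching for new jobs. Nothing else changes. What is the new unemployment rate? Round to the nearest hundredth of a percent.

Initially, labor force = 123,044 + 10,276 = 133,320, so u = 10,276/133,320 = 7.71%.
After the first change, unemployed falls and employed rises by 1,715; labor force unchanged → E = 124,759, U = 8,561, labor force = 133,320.
After the second change, employed falls and unemployed rises by 2,378; labor force unchanged → E = 122,381, U = 10,939, labor force = 133,320.
New unemployment rate = 10,939 / 133,320 = 8.21%.

New unemployment rate ≈ 8.21%.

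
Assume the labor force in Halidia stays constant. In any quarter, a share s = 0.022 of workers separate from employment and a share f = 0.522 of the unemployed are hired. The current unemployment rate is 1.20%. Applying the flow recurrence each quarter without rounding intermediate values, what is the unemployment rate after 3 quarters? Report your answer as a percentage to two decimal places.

With a fixed labor force, u_{t+1} = u_t + s·(1−u_t) − f·u_t = u_t·(1−s−f) + s.
Here 1−s−f = 0.456 and s = 0.022.
u_1 = 0.012000 × 0.456 + 0.022 = 0.027472.
u_2 = 0.027472 × 0.456 + 0.022 = 0.034527.
u_3 = 0.034527 × 0.456 + 0.022 = 0.037744.

Unemployment rate after three quarters ≈ 3.77%.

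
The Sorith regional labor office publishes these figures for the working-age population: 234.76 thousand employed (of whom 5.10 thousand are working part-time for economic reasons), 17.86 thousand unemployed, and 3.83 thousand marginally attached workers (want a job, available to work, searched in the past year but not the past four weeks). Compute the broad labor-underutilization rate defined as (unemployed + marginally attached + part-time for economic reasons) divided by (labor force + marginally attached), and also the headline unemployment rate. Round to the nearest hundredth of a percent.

Broad underutilization rate ≈ 10.45%; headline unemployment rate ≈ 7.07%.

Labor force = 234.76 + 17.86 = 252.62 thousand.
Numerator = 17.86 + 3.83 + 5.10 = 26.79 thousand.
Denominator = 252.62 + 3.83 = 256.45 thousand.
Broad rate = 26.79 / 256.45 = 10.45%.
Headline unemployment rate = 17.86 / 252.62 = 7.07%.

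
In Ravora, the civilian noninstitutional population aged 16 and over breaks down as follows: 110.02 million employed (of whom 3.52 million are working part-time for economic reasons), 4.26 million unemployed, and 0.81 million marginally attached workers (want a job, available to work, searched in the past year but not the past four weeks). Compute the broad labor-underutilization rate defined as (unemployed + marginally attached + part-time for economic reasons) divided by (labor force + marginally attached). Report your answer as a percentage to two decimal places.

Broad underutilization rate ≈ 7.46%.

Labor force = 110.02 + 4.26 = 114.28 million.
Numerator = 4.26 + 0.81 + 3.52 = 8.59 million.
Denominator = 114.28 + 0.81 = 115.09 million.
Broad rate = 8.59 / 115.09 = 7.46%.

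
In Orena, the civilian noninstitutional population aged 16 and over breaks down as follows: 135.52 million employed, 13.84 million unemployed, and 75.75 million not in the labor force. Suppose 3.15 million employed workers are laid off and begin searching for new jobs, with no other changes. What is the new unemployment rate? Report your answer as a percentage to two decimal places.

Initially, labor force = 135.52 + 13.84 = 149.36 million, so u = 13.84/149.36 = 9.27%.
After the change, employed falls and unemployed rises by 3.15; labor force unchanged → E = 132.37, U = 16.99, labor force = 149.36 million.
New unemployment rate = 16.99 / 149.36 = 11.38%.

New unemployment rate ≈ 11.38%.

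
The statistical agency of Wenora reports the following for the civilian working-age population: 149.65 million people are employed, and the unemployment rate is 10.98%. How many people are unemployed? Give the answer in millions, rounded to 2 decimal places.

Let U be the number unemployed. The labor force is E + U, and U/(E+U) = 0.1098.
So U = 0.1098 × 149.65 / (1 − 0.1098) = 16.4316 / 0.8902 ≈ 18.46 million.

About 18.46 million are unemployed.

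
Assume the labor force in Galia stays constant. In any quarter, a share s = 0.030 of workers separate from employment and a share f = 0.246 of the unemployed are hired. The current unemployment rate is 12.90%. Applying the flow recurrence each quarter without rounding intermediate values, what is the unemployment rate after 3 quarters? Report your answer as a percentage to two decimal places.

With a fixed labor force, u_{t+1} = u_t + s·(1−u_t) − f·u_t = u_t·(1−s−f) + s.
Here 1−s−f = 0.724 and s = 0.030.
u_1 = 0.129000 × 0.724 + 0.030 = 0.123396.
u_2 = 0.123396 × 0.724 + 0.030 = 0.119339.
u_3 = 0.119339 × 0.724 + 0.030 = 0.116401.

Unemployment rate after three quarters ≈ 11.64%.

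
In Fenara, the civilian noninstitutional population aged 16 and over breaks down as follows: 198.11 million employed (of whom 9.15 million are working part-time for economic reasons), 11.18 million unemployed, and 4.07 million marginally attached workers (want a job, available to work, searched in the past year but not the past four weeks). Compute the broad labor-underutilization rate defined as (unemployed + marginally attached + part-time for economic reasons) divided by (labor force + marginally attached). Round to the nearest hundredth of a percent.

Broad underutilization rate ≈ 11.44%.

Labor force = 198.11 + 11.18 = 209.29 million.
Numerator = 11.18 + 4.07 + 9.15 = 24.40 million.
Denominator = 209.29 + 4.07 = 213.36 million.
Broad rate = 24.40 / 213.36 = 11.44%.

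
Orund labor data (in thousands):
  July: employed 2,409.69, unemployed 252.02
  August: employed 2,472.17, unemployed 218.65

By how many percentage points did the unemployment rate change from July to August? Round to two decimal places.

The unemployment rate changed by −1.34 percentage points.

July: labor force = 2,409.69 + 252.02 = 2,661.71; u = 252.02/2,661.71 = 9.47%.
August: labor force = 2,472.17 + 218.65 = 2,690.82; u = 218.65/2,690.82 = 8.13%.
Change = 8.13% − 9.47% = −1.34 pp.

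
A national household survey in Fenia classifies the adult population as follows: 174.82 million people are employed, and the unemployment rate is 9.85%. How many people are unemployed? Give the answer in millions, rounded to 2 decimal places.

Let U be the number unemployed. The labor force is E + U, and U/(E+U) = 0.0985.
So U = 0.0985 × 174.82 / (1 − 0.0985) = 17.2198 / 0.9015 ≈ 19.10 million.

About 19.10 million are unemployed.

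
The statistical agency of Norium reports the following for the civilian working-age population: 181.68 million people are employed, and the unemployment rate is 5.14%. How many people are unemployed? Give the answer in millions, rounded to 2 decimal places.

About 9.84 million are unemployed.

Let U be the number unemployed. The labor force is E + U, and U/(E+U) = 0.0514.
So U = 0.0514 × 181.68 / (1 − 0.0514) = 9.3384 / 0.9486 ≈ 9.84 million.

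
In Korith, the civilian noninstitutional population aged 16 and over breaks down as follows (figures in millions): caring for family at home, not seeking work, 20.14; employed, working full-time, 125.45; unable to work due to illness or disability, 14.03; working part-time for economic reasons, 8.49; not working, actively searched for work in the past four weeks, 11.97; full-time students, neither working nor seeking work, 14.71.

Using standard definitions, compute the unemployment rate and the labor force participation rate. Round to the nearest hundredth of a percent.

Employed = 125.45 + 8.49 = 133.94 million (anyone who worked, including part-time for economic reasons, counts as employed).
Unemployed = 11.97 million.
Labor force = 133.94 + 11.97 = 145.91 million.
Not in labor force = 20.14 + 14.03 + 14.71 = 48.88 million (those not working and not actively searching are outside the labor force).
Civilian working-age population = 145.91 + 48.88 = 194.79 million.
Unemployment rate = 11.97 / 145.91 = 8.20%.
Labor force participation rate = 145.91 / 194.79 = 74.91%.

Unemployment rate ≈ 8.20%; labor force participation rate ≈ 74.91%.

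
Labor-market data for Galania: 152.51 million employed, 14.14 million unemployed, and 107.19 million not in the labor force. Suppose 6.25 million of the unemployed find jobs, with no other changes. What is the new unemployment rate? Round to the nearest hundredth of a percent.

Initially, labor force = 152.51 + 14.14 = 166.65 million, so u = 14.14/166.65 = 8.48%.
After the change, unemployed falls and employed rises by 6.25; labor force unchanged → E = 158.76, U = 7.89, labor force = 166.65 million.
New unemployment rate = 7.89 / 166.65 = 4.73%.

New unemployment rate ≈ 4.73%.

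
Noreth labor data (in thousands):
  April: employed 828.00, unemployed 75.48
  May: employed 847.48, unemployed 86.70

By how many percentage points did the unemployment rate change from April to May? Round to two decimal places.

The unemployment rate changed by +0.93 percentage points.

April: labor force = 828.00 + 75.48 = 903.48; u = 75.48/903.48 = 8.35%.
May: labor force = 847.48 + 86.70 = 934.18; u = 86.70/934.18 = 9.28%.
Change = 9.28% − 8.35% = +0.93 pp.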